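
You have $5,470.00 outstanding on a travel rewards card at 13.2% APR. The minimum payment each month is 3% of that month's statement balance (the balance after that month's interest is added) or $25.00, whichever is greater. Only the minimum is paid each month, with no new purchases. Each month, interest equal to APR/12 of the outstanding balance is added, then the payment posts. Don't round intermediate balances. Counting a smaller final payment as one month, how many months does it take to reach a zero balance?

Monthly rate r = 13.2%/12 = 1.1% = 0.011.
While 3% of the post-interest balance exceeds $25.00, each month B ← (B·(1+r))·(1 − 0.03), i.e. B shrinks by the factor (1+r)·0.97 = 0.98067.
This holds for months 1–97. Entering month 98 the balance is $823.58; 3% of the post-interest balance is now below $25.00, so the flat $25.00 minimum applies from here.
From month 98 a fixed $25.00 at rate r clears $823.58 in 42 more payments. Total: 97 + 42 = 139 months.

139 months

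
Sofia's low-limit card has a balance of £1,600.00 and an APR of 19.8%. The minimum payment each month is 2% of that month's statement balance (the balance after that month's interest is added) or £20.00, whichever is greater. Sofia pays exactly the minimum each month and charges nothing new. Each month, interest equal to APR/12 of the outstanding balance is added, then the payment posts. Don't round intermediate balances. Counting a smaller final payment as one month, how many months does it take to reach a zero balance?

Monthly rate r = 19.8%/12 = 1.65% = 0.0165.
While 2% of the post-interest balance exceeds £20.00, each month B ← (B·(1+r))·(1 − 0.02), i.e. B shrinks by the factor (1+r)·0.98 = 0.99617.
This holds for months 1–127. Entering month 128 the balance is £982.81; 2% of the post-interest balance is now below £20.00, so the flat £20.00 minimum applies from here.
From month 128 a fixed £20.00 at rate r clears £982.81 in 102 more payments. Total: 127 + 102 = 229 months.

229 months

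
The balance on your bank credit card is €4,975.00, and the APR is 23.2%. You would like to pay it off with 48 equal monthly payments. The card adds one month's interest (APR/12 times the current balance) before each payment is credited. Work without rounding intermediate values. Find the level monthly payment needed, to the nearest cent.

Monthly rate r = 23.2%/12 = 1.93333% = 0.0193333.
Level-payment amortization: P = B₀·r / (1 − (1+r)^(−n)) = 4975.00·0.0193333 / (1 − 1.01933^(−48)).
Denominator 1 − (1+r)^(−48) = 0.601139403.
P = 96.1833 / 0.601139403 ≈ 160.00.

€160.00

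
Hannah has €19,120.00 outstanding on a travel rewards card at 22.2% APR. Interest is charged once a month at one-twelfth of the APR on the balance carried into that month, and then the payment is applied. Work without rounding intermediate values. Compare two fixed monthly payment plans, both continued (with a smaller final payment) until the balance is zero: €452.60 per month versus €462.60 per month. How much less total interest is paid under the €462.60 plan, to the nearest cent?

€1,049.67

Monthly rate r = 22.2%/12 = 1.85% = 0.0185.
At €452.60/mo: n = ⌈−ln(1 − rB₀/P)/ln(1+r)⌉ = 83 payments (last €443.60); total interest = total paid − €19,120.00 = €18,436.80.
At €462.60/mo: 79 payments (last €424.33); total interest €17,387.13.
Interest saved = €18,436.80 − €17,387.13 = €1,049.67.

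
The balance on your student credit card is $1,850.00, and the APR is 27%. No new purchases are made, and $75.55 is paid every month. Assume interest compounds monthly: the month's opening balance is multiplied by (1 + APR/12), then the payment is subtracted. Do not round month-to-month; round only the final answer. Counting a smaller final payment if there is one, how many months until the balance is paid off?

Monthly rate r = 27%/12 = 2.25% = 0.0225.
Recurrence: B ← B·(1+r) − $75.55.
Month 1: interest $41.62; balance after payment $1,816.08.
Month 2: interest $40.86; balance after payment $1,781.39.
Closed form: n = −ln(1 − rB₀/P)/ln(1+r) = −ln(0.44904)/ln(1.0225) ≈ 35.983, so the balance reaches zero during payment 36.

36 payments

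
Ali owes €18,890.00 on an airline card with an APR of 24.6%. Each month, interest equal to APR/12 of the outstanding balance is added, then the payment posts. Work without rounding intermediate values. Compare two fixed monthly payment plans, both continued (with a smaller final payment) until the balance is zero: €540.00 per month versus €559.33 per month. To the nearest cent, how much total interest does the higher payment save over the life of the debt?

Monthly rate r = 24.6%/12 = 2.05% = 0.0205.
At €540.00/mo: n = ⌈−ln(1 − rB₀/P)/ln(1+r)⌉ = 63 payments (last €123.00); total interest = total paid − €18,890.00 = €14,713.00.
At €559.33/mo: 59 payments (last €49.36); total interest €13,600.50.
Interest saved = €14,713.00 − €13,600.50 = €1,112.50.

€1,112.50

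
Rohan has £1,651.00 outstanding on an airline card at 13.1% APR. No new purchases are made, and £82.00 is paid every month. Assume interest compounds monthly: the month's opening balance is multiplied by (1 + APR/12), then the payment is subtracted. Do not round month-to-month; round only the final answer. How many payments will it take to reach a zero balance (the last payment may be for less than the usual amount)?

Monthly rate r = 13.1%/12 = 1.09167% = 0.0109167.
Recurrence: B ← B·(1+r) − £82.00.
Month 1: interest £18.02; balance after payment £1,587.02.
Month 2: interest £17.33; balance after payment £1,522.35.
Closed form: n = −ln(1 − rB₀/P)/ln(1+r) = −ln(0.7802)/ln(1.01092) ≈ 22.860, so the balance reaches zero during payment 23.

23 payments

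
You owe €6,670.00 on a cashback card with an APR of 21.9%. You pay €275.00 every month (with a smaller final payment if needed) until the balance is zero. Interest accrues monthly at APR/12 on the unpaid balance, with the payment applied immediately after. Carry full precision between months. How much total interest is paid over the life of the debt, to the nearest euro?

Monthly rate r = 21.9%/12 = 1.825% = 0.01825.
Payoff takes n = ⌈−ln(1 − rB₀/P)/ln(1+r)⌉ = ⌈32.322⌉ = 33 payments; the last is €89.02.
Total paid = 32·€275.00 + €89.02 = €8,889.02.
Total interest = total paid − principal = €8,889.02 − €6,670.00 = €2,219.02.

€2,219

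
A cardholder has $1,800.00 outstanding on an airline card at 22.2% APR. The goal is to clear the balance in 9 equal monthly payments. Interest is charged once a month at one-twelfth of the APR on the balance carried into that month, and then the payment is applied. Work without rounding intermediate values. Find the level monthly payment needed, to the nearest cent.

$218.95

Monthly rate r = 22.2%/12 = 1.85% = 0.0185.
Level-payment amortization: P = B₀·r / (1 − (1+r)^(−n)) = 1800.00·0.0185 / (1 − 1.0185^(−9)).
Denominator 1 − (1+r)^(−9) = 0.152088159.
P = 33.3 / 0.152088159 ≈ 218.95.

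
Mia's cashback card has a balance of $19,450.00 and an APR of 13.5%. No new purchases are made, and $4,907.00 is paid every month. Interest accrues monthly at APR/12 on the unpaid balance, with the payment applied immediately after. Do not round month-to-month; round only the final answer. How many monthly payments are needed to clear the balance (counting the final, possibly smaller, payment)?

5 months

Monthly rate r = 13.5%/12 = 1.125% = 0.01125.
Recurrence: B ← B·(1+r) − $4,907.00.
Month 1: interest $218.81; balance after payment $14,761.81.
Month 2: interest $166.07; balance after payment $10,020.88.
Month 3: interest $112.73; balance after payment $5,226.62.
Month 4: interest $58.80; balance after payment $378.42.
Month 5: interest $4.26; balance after payment $0.00.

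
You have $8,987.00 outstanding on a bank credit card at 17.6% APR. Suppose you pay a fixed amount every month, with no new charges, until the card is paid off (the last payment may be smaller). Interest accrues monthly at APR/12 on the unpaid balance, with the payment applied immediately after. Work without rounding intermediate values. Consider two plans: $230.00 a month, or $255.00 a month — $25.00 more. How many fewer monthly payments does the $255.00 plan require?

9 fewer payments

Monthly rate r = 17.6%/12 = 1.46667% = 0.0146667.
At $230.00/mo: n = ⌈−ln(1 − rB₀/P)/ln(1+r)⌉ = 59 payments (last $105.93); total interest = total paid − $8,987.00 = $4,458.93.
At $255.00/mo: 50 payments (last $246.70); total interest $3,754.70.
Payments saved = 59 − 50 = 9.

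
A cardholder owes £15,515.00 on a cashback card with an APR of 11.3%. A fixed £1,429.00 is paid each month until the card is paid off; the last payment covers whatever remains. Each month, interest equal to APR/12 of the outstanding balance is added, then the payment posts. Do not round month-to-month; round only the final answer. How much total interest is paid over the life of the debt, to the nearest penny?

Monthly rate r = 11.3%/12 = 0.941667% = 0.00941667.
Payoff takes n = ⌈−ln(1 − rB₀/P)/ln(1+r)⌉ = ⌈11.507⌉ = 12 payments; the last is £726.31.
Total paid = 11·£1,429.00 + £726.31 = £16,445.31.
Total interest = total paid − principal = £16,445.31 − £15,515.00 = £930.31.

£930.31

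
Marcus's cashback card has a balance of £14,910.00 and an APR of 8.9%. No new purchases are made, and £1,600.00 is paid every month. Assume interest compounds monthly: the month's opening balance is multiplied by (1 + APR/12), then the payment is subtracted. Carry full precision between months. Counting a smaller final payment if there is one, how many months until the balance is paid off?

Monthly rate r = 8.9%/12 = 0.741667% = 0.00741667.
Recurrence: B ← B·(1+r) − £1,600.00.
Month 1: interest £110.58; balance after payment £13,420.58.
Month 2: interest £99.54; balance after payment £11,920.12.
Closed form: n = −ln(1 − rB₀/P)/ln(1+r) = −ln(0.93089)/ln(1.00742) ≈ 9.692, so the balance reaches zero during payment 10.

10 months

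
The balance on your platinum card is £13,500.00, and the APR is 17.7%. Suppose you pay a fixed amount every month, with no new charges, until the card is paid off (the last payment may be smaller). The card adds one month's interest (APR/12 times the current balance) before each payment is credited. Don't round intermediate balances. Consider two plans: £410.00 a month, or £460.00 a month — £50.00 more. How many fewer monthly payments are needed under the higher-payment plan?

7 fewer payments

Monthly rate r = 17.7%/12 = 1.475% = 0.01475.
At £410.00/mo: n = ⌈−ln(1 − rB₀/P)/ln(1+r)⌉ = 46 payments (last £168.43); total interest = total paid − £13,500.00 = £5,118.43.
At £460.00/mo: 39 payments (last £339.27); total interest £4,319.27.
Payments saved = 46 − 39 = 7.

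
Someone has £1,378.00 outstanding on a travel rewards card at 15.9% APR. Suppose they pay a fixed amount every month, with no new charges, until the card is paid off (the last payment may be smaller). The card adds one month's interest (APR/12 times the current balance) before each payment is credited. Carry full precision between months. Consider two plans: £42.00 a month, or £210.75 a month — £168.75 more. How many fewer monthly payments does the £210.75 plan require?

37 fewer payments

Monthly rate r = 15.9%/12 = 1.325% = 0.01325.
At £42.00/mo: n = ⌈−ln(1 − rB₀/P)/ln(1+r)⌉ = 44 payments (last £14.22); total interest = total paid − £1,378.00 = £442.22.
At £210.75/mo: 7 payments (last £186.55); total interest £73.05.
Payments saved = 44 − 7 = 37.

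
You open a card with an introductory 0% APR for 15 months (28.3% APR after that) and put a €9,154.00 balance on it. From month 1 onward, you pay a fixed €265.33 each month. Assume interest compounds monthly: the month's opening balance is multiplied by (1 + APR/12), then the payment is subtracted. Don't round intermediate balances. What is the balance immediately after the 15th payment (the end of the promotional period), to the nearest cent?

€5,174.05

Promo months 1–15 at r₀ = 0%/12 = 0; months 16+ at r₁ = 28.3%/12 = 0.0235833.
After month 15 (no interest yet): B = €9,154.00 − 15·€265.33 = €5,174.05.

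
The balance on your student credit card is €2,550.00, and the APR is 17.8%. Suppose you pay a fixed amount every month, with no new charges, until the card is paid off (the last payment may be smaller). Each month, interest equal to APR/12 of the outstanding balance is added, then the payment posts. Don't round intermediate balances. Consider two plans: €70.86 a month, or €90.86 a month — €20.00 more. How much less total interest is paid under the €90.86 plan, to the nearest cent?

€350.34

Monthly rate r = 17.8%/12 = 1.48333% = 0.0148333.
At €70.86/mo: n = ⌈−ln(1 − rB₀/P)/ln(1+r)⌉ = 52 payments (last €58.76); total interest = total paid − €2,550.00 = €1,122.62.
At €90.86/mo: 37 payments (last €51.32); total interest €772.28.
Interest saved = €1,122.62 − €772.28 = €350.34.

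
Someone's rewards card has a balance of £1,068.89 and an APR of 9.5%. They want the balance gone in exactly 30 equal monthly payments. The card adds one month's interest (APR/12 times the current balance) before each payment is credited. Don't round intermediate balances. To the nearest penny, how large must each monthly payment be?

Monthly rate r = 9.5%/12 = 0.791667% = 0.00791667.
Level-payment amortization: P = B₀·r / (1 − (1+r)^(−n)) = 1068.89·0.00791667 / (1 − 1.00792^(−30)).
Denominator 1 − (1+r)^(−30) = 0.210665291.
P = 8.46205 / 0.210665291 ≈ 40.17.

£40.17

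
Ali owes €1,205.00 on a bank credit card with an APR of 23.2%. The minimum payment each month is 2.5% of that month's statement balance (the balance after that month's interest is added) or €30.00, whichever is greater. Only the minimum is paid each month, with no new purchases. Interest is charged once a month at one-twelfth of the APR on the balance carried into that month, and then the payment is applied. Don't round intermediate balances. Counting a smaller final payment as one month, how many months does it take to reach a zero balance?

79 months

Monthly rate r = 23.2%/12 = 1.93333% = 0.0193333.
While 2.5% of the post-interest balance exceeds €30.00, each month B ← (B·(1+r))·(1 − 0.025), i.e. B shrinks by the factor (1+r)·0.975 = 0.99385.
This holds for months 1–4. Entering month 5 the balance is €1,175.63; 2.5% of the post-interest balance is now below €30.00, so the flat €30.00 minimum applies from here.
From month 5 a fixed €30.00 at rate r clears €1,175.63 in 75 more payments. Total: 4 + 75 = 79 months.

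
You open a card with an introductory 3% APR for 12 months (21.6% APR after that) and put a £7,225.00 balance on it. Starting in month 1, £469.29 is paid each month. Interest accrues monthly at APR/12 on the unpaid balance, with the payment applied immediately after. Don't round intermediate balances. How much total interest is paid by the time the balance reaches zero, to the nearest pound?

£219

Promo months 1–12 at r₀ = 3%/12 = 0.0025; months 13+ at r₁ = 21.6%/12 = 0.018.
After month 12: iterate B ← B·(1+r₀) − £469.29 for 12 months → £1,735.19.
Then at r₁ with £469.29/mo: n₂ = −ln(1 − r₁·B/P)/ln(1+r₁) ≈ 3.86 → 4 more payments.
Total paid = 15·£469.29 + £404.38 = £7,443.73; interest = £7,443.73 − £7,225.00 = £218.73.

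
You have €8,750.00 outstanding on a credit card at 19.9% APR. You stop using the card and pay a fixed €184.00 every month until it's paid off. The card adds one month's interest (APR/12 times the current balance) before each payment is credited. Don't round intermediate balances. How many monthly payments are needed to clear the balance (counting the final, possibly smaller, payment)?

95 months

Monthly rate r = 19.9%/12 = 1.65833% = 0.0165833.
Recurrence: B ← B·(1+r) − €184.00.
Month 1: interest €145.10; balance after payment €8,711.10.
Month 2: interest €144.46; balance after payment €8,671.56.
Closed form: n = −ln(1 − rB₀/P)/ln(1+r) = −ln(0.21139)/ln(1.01658) ≈ 94.486, so the balance reaches zero during payment 95.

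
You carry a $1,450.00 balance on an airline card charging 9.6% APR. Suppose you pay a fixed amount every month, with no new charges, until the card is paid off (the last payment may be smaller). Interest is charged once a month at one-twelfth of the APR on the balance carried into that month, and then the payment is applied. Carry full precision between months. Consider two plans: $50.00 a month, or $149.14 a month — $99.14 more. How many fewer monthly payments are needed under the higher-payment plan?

Monthly rate r = 9.6%/12 = 0.8% = 0.008.
At $50.00/mo: n = ⌈−ln(1 − rB₀/P)/ln(1+r)⌉ = 34 payments (last $6.40); total interest = total paid − $1,450.00 = $206.40.
At $149.14/mo: 11 payments (last $24.21); total interest $65.61.
Payments saved = 34 − 11 = 23.

23 fewer payments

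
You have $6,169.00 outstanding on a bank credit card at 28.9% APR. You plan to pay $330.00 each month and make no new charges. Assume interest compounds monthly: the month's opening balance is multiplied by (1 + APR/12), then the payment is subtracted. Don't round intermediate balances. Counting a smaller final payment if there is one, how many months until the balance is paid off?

Monthly rate r = 28.9%/12 = 2.40833% = 0.0240833.
Recurrence: B ← B·(1+r) − $330.00.
Month 1: interest $148.57; balance after payment $5,987.57.
Month 2: interest $144.20; balance after payment $5,801.77.
Closed form: n = −ln(1 − rB₀/P)/ln(1+r) = −ln(0.54979)/ln(1.02408) ≈ 25.138, so the balance reaches zero during payment 26.

26 months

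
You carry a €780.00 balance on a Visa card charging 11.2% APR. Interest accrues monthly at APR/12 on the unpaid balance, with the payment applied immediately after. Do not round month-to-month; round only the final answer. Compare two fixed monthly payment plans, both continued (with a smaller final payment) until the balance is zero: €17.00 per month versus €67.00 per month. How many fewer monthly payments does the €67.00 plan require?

48 fewer payments

Monthly rate r = 11.2%/12 = 0.933333% = 0.00933333.
At €17.00/mo: n = ⌈−ln(1 − rB₀/P)/ln(1+r)⌉ = 61 payments (last €2.98); total interest = total paid − €780.00 = €242.98.
At €67.00/mo: 13 payments (last €25.64); total interest €49.64.
Payments saved = 61 − 13 = 48.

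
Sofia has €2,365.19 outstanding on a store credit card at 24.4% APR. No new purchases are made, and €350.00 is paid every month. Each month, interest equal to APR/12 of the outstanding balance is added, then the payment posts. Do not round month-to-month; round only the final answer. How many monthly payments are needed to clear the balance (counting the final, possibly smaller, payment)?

8 payments

Monthly rate r = 24.4%/12 = 2.03333% = 0.0203333.
Recurrence: B ← B·(1+r) − €350.00.
Month 1: interest €48.09; balance after payment €2,063.28.
Month 2: interest €41.95; balance after payment €1,755.24.
Closed form: n = −ln(1 − rB₀/P)/ln(1+r) = −ln(0.86259)/ln(1.02033) ≈ 7.343, so the balance reaches zero during payment 8.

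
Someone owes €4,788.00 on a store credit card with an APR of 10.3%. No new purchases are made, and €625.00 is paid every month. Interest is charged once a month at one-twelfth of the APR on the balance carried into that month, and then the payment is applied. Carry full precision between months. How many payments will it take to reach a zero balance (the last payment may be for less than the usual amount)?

8 payments

Monthly rate r = 10.3%/12 = 0.858333% = 0.00858333.
Recurrence: B ← B·(1+r) − €625.00.
Month 1: interest €41.10; balance after payment €4,204.10.
Month 2: interest €36.09; balance after payment €3,615.18.
Closed form: n = −ln(1 − rB₀/P)/ln(1+r) = −ln(0.93424)/ln(1.00858) ≈ 7.958, so the balance reaches zero during payment 8.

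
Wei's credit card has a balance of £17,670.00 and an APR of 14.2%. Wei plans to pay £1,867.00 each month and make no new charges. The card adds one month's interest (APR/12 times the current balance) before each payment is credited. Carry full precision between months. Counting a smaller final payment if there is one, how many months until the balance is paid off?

Monthly rate r = 14.2%/12 = 1.18333% = 0.0118333.
Recurrence: B ← B·(1+r) − £1,867.00.
Month 1: interest £209.09; balance after payment £16,012.10.
Month 2: interest £189.48; balance after payment £14,334.57.
Closed form: n = −ln(1 − rB₀/P)/ln(1+r) = −ln(0.888)/ln(1.01183) ≈ 10.097, so the balance reaches zero during payment 11.

11 payments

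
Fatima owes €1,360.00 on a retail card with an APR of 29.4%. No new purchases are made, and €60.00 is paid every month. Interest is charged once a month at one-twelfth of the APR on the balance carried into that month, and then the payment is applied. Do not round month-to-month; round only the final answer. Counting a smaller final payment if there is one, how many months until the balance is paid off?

34 months

Monthly rate r = 29.4%/12 = 2.45% = 0.0245.
Recurrence: B ← B·(1+r) − €60.00.
Month 1: interest €33.32; balance after payment €1,333.32.
Month 2: interest €32.67; balance after payment €1,305.99.
Closed form: n = −ln(1 − rB₀/P)/ln(1+r) = −ln(0.44467)/ln(1.0245) ≈ 33.482, so the balance reaches zero during payment 34.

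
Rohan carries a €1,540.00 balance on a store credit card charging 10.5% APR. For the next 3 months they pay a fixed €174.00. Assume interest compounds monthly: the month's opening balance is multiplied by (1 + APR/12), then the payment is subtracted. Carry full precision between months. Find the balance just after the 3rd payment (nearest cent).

Monthly rate r = 10.5%/12 = 0.875% = 0.00875.
Each month: B ← B·(1+r) − €174.00.
Month 1: interest €13.48; balance after payment €1,379.47.
Month 2: interest €12.07; balance after payment €1,217.55.
Month 3: interest €10.65; balance after payment €1,054.20.

€1,054.20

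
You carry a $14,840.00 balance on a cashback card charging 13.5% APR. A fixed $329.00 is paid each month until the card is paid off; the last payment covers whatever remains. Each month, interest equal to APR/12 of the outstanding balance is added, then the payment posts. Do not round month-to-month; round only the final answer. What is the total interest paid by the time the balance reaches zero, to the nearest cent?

Monthly rate r = 13.5%/12 = 1.125% = 0.01125.
Payoff takes n = ⌈−ln(1 − rB₀/P)/ln(1+r)⌉ = ⌈63.300⌉ = 64 payments; the last is $99.20.
Total paid = 63·$329.00 + $99.20 = $20,826.20.
Total interest = total paid − principal = $20,826.20 − $14,840.00 = $5,986.20.

$5,986.20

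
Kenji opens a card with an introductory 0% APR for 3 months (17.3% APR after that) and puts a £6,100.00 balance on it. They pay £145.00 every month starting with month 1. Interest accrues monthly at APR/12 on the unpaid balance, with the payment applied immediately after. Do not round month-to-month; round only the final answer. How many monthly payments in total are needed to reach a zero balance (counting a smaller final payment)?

61 months

Promo months 1–3 at r₀ = 0%/12 = 0; months 4+ at r₁ = 17.3%/12 = 0.0144167.
After month 3 (no interest yet): B = £6,100.00 − 3·£145.00 = £5,665.00.
Then at r₁ with £145.00/mo: n₂ = −ln(1 − r₁·B/P)/ln(1+r₁) ≈ 57.87 → 58 more payments.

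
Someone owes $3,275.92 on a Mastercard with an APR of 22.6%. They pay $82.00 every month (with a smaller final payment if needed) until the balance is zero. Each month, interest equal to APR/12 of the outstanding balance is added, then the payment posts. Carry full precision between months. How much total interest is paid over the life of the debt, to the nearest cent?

$2,859.09

Monthly rate r = 22.6%/12 = 1.88333% = 0.0188333.
Payoff takes n = ⌈−ln(1 − rB₀/P)/ln(1+r)⌉ = ⌈74.816⌉ = 75 payments; the last is $67.01.
Total paid = 74·$82.00 + $67.01 = $6,135.01.
Total interest = total paid − principal = $6,135.01 − $3,275.92 = $2,859.09.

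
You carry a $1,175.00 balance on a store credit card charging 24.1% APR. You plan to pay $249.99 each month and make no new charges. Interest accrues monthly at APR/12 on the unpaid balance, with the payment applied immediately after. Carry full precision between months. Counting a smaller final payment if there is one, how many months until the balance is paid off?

5 months

Monthly rate r = 24.1%/12 = 2.00833% = 0.0200833.
Recurrence: B ← B·(1+r) − $249.99.
Month 1: interest $23.60; balance after payment $948.61.
Month 2: interest $19.05; balance after payment $717.67.
Month 3: interest $14.41; balance after payment $482.09.
Month 4: interest $9.68; balance after payment $241.78.
Month 5: interest $4.86; balance after payment $0.00.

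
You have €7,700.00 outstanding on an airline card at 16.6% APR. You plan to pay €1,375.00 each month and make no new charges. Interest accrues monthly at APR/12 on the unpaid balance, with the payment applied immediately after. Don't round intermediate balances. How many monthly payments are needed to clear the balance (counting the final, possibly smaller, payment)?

Monthly rate r = 16.6%/12 = 1.38333% = 0.0138333.
Recurrence: B ← B·(1+r) − €1,375.00.
Month 1: interest €106.52; balance after payment €6,431.52.
Month 2: interest €88.97; balance after payment €5,145.49.
Month 3: interest €71.18; balance after payment €3,841.67.
Month 4: interest €53.14; balance after payment €2,519.81.
Month 5: interest €34.86; balance after payment €1,179.67.
Month 6: interest €16.32; balance after payment €0.00.

6 months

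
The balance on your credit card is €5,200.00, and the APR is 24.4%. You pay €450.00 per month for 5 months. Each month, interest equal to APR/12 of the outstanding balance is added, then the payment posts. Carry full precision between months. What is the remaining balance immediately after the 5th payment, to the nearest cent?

€3,407.23

Monthly rate r = 24.4%/12 = 2.03333% = 0.0203333.
Each month: B ← B·(1+r) − €450.00.
Month 1: interest €105.73; balance after payment €4,855.73.
Month 2: interest €98.73; balance after payment €4,504.47.
Month 3: interest €91.59; balance after payment €4,146.06.
Month 4: interest €84.30; balance after payment €3,780.36.
Month 5: interest €76.87; balance after payment €3,407.23.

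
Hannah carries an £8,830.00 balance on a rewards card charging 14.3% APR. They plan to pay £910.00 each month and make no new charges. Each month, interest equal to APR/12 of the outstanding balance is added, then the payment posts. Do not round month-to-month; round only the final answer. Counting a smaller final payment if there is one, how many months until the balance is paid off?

Monthly rate r = 14.3%/12 = 1.19167% = 0.0119167.
Recurrence: B ← B·(1+r) − £910.00.
Month 1: interest £105.22; balance after payment £8,025.22.
Month 2: interest £95.63; balance after payment £7,210.86.
Closed form: n = −ln(1 − rB₀/P)/ln(1+r) = −ln(0.88437)/ln(1.01192) ≈ 10.373, so the balance reaches zero during payment 11.

11 months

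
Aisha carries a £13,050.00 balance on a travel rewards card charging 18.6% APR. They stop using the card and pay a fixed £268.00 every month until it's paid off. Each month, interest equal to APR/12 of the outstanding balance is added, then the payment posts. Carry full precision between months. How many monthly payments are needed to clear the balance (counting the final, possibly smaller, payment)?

92 payments

Monthly rate r = 18.6%/12 = 1.55% = 0.0155.
Recurrence: B ← B·(1+r) − £268.00.
Month 1: interest £202.28; balance after payment £12,984.27.
Month 2: interest £201.26; balance after payment £12,917.53.
Closed form: n = −ln(1 − rB₀/P)/ln(1+r) = −ln(0.24524)/ln(1.0155) ≈ 91.379, so the balance reaches zero during payment 92.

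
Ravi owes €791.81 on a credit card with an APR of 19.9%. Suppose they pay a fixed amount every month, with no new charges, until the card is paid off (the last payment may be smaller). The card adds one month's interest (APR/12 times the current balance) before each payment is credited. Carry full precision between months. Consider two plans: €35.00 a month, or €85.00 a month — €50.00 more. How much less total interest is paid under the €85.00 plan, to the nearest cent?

Monthly rate r = 19.9%/12 = 1.65833% = 0.0165833.
At €35.00/mo: n = ⌈−ln(1 − rB₀/P)/ln(1+r)⌉ = 29 payments (last €20.81); total interest = total paid − €791.81 = €209.00.
At €85.00/mo: 11 payments (last €17.33); total interest €75.52.
Interest saved = €209.00 − €75.52 = €133.48.

€133.48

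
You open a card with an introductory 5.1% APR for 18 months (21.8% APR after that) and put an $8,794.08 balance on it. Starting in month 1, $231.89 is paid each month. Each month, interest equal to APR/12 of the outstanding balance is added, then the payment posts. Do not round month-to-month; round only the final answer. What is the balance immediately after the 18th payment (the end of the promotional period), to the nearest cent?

$5,163.41

Promo months 1–18 at r₀ = 5.1%/12 = 0.00425; months 19+ at r₁ = 21.8%/12 = 0.0181667.
After month 18: iterate B ← B·(1+r₀) − $231.89 for 18 months → $5,163.41.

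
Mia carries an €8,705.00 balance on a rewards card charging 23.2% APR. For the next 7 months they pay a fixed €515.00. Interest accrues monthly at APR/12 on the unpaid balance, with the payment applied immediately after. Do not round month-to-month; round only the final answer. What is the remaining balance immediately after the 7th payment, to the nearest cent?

Monthly rate r = 23.2%/12 = 1.93333% = 0.0193333.
Each month: B ← B·(1+r) − €515.00.
Month 1: interest €168.30; balance after payment €8,358.30.
Month 2: interest €161.59; balance after payment €8,004.89.
Month 3: interest €154.76; balance after payment €7,644.65.
Month 4: interest €147.80; balance after payment €7,277.45.
Month 5: interest €140.70; balance after payment €6,903.15.
Month 6: interest €133.46; balance after payment €6,521.61.
Month 7: interest €126.08; balance after payment €6,132.69.

€6,132.69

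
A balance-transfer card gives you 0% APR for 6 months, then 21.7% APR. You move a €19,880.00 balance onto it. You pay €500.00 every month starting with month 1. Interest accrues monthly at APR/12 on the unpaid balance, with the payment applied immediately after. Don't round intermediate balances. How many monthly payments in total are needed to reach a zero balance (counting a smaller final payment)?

Promo months 1–6 at r₀ = 0%/12 = 0; months 7+ at r₁ = 21.7%/12 = 0.0180833.
After month 6 (no interest yet): B = €19,880.00 − 6·€500.00 = €16,880.00.
Then at r₁ with €500.00/mo: n₂ = −ln(1 − r₁·B/P)/ln(1+r₁) ≈ 52.61 → 53 more payments.

59 payments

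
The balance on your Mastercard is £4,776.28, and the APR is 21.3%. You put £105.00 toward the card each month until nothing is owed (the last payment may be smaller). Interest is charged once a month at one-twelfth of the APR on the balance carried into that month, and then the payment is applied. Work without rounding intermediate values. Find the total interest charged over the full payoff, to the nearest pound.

Monthly rate r = 21.3%/12 = 1.775% = 0.01775.
Payoff takes n = ⌈−ln(1 − rB₀/P)/ln(1+r)⌉ = ⌈93.623⌉ = 94 payments; the last is £65.66.
Total paid = 93·£105.00 + £65.66 = £9,830.66.
Total interest = total paid − principal = £9,830.66 − £4,776.28 = £5,054.38.

£5,054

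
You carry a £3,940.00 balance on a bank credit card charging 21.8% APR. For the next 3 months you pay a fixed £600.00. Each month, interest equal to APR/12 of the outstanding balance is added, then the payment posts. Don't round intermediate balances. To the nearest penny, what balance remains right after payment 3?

Monthly rate r = 21.8%/12 = 1.81667% = 0.0181667.
Each month: B ← B·(1+r) − £600.00.
Month 1: interest £71.58; balance after payment £3,411.58.
Month 2: interest £61.98; balance after payment £2,873.55.
Month 3: interest £52.20; balance after payment £2,325.76.

£2,325.76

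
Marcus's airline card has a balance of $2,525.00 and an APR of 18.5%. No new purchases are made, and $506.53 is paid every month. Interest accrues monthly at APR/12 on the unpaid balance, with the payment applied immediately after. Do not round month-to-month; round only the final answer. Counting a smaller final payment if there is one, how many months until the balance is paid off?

Monthly rate r = 18.5%/12 = 1.54167% = 0.0154167.
Recurrence: B ← B·(1+r) − $506.53.
Month 1: interest $38.93; balance after payment $2,057.40.
Month 2: interest $31.72; balance after payment $1,582.59.
Month 3: interest $24.40; balance after payment $1,100.45.
Month 4: interest $16.97; balance after payment $610.89.
Month 5: interest $9.42; balance after payment $113.78.
Month 6: interest $1.75; balance after payment $0.00.

6 months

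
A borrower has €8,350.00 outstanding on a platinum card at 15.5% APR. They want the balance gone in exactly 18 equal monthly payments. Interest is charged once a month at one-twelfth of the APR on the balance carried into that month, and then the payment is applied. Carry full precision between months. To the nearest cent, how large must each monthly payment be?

Monthly rate r = 15.5%/12 = 1.29167% = 0.0129167.
Level-payment amortization: P = B₀·r / (1 − (1+r)^(−n)) = 8350.00·0.0129167 / (1 − 1.01292^(−18)).
Denominator 1 − (1+r)^(−18) = 0.206269458.
P = 107.854 / 0.206269458 ≈ 522.88.

€522.88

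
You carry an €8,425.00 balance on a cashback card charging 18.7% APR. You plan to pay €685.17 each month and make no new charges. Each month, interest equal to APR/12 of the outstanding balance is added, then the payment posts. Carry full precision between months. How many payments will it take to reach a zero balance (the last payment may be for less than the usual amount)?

14 months

Monthly rate r = 18.7%/12 = 1.55833% = 0.0155833.
Recurrence: B ← B·(1+r) − €685.17.
Month 1: interest €131.29; balance after payment €7,871.12.
Month 2: interest €122.66; balance after payment €7,308.61.
Closed form: n = −ln(1 − rB₀/P)/ln(1+r) = −ln(0.80838)/ln(1.01558) ≈ 13.756, so the balance reaches zero during payment 14.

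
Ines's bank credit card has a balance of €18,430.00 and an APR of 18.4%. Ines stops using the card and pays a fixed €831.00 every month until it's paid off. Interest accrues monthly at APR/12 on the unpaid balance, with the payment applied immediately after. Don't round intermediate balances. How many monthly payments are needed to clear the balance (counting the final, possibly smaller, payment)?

Monthly rate r = 18.4%/12 = 1.53333% = 0.0153333.
Recurrence: B ← B·(1+r) − €831.00.
Month 1: interest €282.59; balance after payment €17,881.59.
Month 2: interest €274.18; balance after payment €17,324.78.
Closed form: n = −ln(1 − rB₀/P)/ln(1+r) = −ln(0.65994)/ln(1.01533) ≈ 27.312, so the balance reaches zero during payment 28.

28 months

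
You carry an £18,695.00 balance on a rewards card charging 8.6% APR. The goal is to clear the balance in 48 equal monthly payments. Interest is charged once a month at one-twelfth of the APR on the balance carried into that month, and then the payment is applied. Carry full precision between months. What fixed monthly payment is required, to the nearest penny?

£461.68

Monthly rate r = 8.6%/12 = 0.716667% = 0.00716667.
Level-payment amortization: P = B₀·r / (1 − (1+r)^(−n)) = 18695.00·0.00716667 / (1 − 1.00717^(−48)).
Denominator 1 − (1+r)^(−48) = 0.290200818.
P = 133.981 / 0.290200818 ≈ 461.68.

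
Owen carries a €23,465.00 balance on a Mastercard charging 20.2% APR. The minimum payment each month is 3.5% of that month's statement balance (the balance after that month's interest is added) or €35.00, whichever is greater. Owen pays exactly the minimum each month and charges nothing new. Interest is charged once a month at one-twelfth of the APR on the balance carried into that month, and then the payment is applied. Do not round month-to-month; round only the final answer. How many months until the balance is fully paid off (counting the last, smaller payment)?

206 months

Monthly rate r = 20.2%/12 = 1.68333% = 0.0168333.
While 3.5% of the post-interest balance exceeds €35.00, each month B ← (B·(1+r))·(1 − 0.035), i.e. B shrinks by the factor (1+r)·0.965 = 0.98124.
This holds for months 1–168. Entering month 169 the balance is €974.93; 3.5% of the post-interest balance is now below €35.00, so the flat €35.00 minimum applies from here.
From month 169 a fixed €35.00 at rate r clears €974.93 in 38 more payments. Total: 168 + 38 = 206 months.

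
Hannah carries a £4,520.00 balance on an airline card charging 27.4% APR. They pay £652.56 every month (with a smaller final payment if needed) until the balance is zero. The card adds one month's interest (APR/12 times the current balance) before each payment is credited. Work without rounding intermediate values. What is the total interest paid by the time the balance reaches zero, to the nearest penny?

Monthly rate r = 27.4%/12 = 2.28333% = 0.0228333.
Payoff takes n = ⌈−ln(1 − rB₀/P)/ln(1+r)⌉ = ⌈7.626⌉ = 8 payments; the last is £410.01.
Total paid = 7·£652.56 + £410.01 = £4,977.93.
Total interest = total paid − principal = £4,977.93 − £4,520.00 = £457.93.

£457.93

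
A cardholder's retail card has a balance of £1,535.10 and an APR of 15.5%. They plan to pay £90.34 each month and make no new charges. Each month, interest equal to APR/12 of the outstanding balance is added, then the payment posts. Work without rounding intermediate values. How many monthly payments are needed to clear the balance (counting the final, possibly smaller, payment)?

20 months

Monthly rate r = 15.5%/12 = 1.29167% = 0.0129167.
Recurrence: B ← B·(1+r) − £90.34.
Month 1: interest £19.83; balance after payment £1,464.59.
Month 2: interest £18.92; balance after payment £1,393.17.
Closed form: n = −ln(1 − rB₀/P)/ln(1+r) = −ln(0.78051)/ln(1.01292) ≈ 19.308, so the balance reaches zero during payment 20.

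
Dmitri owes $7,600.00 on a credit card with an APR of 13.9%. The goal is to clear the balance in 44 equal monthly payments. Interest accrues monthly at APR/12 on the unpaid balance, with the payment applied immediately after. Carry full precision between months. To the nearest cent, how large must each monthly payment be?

Monthly rate r = 13.9%/12 = 1.15833% = 0.0115833.
Level-payment amortization: P = B₀·r / (1 − (1+r)^(−n)) = 7600.00·0.0115833 / (1 − 1.01158^(−44)).
Denominator 1 − (1+r)^(−44) = 0.397542072.
P = 88.0333 / 0.397542072 ≈ 221.44.

$221.44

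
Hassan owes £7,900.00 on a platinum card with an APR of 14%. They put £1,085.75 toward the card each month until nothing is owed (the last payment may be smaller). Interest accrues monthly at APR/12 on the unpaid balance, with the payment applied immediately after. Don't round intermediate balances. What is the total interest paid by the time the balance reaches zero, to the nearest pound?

£405

Monthly rate r = 14%/12 = 1.16667% = 0.0116667.
Payoff takes n = ⌈−ln(1 − rB₀/P)/ln(1+r)⌉ = ⌈7.648⌉ = 8 payments; the last is £704.83.
Total paid = 7·£1,085.75 + £704.83 = £8,305.08.
Total interest = total paid − principal = £8,305.08 − £7,900.00 = £405.08.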